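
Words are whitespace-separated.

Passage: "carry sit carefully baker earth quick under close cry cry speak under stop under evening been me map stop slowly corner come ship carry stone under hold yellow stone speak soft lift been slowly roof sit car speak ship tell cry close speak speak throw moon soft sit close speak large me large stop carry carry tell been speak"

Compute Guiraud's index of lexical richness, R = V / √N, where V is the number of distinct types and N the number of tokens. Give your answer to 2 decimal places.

N = 59, V = 30.
√N = 7.681146
R = 30 / 7.681146 = 3.91

3.91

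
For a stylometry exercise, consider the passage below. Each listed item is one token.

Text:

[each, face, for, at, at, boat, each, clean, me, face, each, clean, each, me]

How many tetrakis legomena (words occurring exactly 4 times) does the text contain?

1

Frequencies: each:4, face:2, at:2, clean:2, me:2, for:1, boat:1
Words with frequency 4: each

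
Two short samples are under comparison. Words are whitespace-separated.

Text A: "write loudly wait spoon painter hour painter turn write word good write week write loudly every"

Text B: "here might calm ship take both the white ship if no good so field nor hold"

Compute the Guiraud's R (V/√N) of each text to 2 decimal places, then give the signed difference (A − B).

-1.00

A: V=11, N=16, R=2.75
B: V=15, N=16, R=3.75
Difference = 2.75 − 3.75 = -1.00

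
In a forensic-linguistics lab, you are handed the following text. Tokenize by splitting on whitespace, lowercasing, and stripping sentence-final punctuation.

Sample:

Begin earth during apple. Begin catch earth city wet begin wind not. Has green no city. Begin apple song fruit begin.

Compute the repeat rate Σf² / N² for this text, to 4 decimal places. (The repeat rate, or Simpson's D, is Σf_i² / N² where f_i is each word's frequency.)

0.1066

Frequencies: begin:5, earth:2, apple:2, city:2, during:1, catch:1, wet:1, wind:1, not:1, has:1, green:1, no:1, song:1, fruit:1
Σf² = 47; N² = 441
Repeat rate = 47 / 441 = 0.1066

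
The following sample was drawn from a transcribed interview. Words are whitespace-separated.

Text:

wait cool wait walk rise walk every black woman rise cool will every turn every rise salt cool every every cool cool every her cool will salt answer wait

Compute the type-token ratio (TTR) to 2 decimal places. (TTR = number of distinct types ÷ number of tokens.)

N = 29 tokens, V = 12 types.
TTR = V / N = 12 / 29 = 0.41

0.41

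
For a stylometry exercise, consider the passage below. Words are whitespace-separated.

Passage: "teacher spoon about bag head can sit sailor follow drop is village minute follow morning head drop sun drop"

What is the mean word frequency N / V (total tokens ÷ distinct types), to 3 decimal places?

N = 19 tokens, V = 15 types.
Mean frequency = N / V = 19 / 15 = 1.267

1.267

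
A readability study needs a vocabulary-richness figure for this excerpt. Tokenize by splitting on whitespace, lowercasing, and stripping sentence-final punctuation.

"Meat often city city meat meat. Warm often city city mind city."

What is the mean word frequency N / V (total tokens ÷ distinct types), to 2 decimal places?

2.40

N = 12 tokens, V = 5 types.
Mean frequency = N / V = 12 / 5 = 2.40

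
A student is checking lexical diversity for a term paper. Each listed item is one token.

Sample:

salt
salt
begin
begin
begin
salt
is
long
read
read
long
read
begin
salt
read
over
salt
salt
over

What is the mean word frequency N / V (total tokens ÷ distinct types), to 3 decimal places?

3.167

N = 19 tokens, V = 6 types.
Mean frequency = N / V = 19 / 6 = 3.167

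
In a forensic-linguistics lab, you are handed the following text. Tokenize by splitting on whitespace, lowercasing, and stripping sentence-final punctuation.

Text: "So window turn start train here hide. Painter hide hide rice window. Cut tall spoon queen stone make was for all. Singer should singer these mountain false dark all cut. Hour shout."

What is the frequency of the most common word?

Frequencies: hide:3, window:2, cut:2, all:2, singer:2, so:1, turn:1, start:1, train:1, here:1, painter:1, rice:1, tall:1, spoon:1, queen:1, stone:1, make:1, was:1, for:1, should:1, … (6 more, each freq 1)
Most common: 'hide' with frequency 3.

3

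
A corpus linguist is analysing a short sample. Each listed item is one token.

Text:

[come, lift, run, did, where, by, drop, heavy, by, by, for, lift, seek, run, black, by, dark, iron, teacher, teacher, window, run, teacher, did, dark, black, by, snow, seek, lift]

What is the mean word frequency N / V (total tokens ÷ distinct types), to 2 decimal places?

1.88

N = 30 tokens, V = 16 types.
Mean frequency = N / V = 30 / 16 = 1.88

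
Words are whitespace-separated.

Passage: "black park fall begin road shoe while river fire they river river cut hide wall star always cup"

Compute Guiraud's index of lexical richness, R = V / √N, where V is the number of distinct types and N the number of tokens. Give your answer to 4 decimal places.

3.7712

N = 18, V = 16.
√N = 4.242641
R = 16 / 4.242641 = 3.7712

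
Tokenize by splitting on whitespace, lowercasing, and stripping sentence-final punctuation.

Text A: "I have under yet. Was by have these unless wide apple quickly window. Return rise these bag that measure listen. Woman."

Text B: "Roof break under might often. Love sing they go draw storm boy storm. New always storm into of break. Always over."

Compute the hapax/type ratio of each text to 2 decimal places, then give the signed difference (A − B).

0.07

A: hapax=17, V=19, ratio=0.89
B: hapax=14, V=17, ratio=0.82
Difference = 0.89 − 0.82 = 0.07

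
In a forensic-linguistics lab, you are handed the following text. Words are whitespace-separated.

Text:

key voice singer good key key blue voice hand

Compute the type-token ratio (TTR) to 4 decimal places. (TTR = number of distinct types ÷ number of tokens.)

N = 9 tokens, V = 6 types.
TTR = V / N = 6 / 9 = 0.6667

0.6667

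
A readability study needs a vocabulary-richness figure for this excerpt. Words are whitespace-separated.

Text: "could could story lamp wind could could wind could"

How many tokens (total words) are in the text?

Tokens: could, could, story, lamp, wind, could, could, wind, could
N = 9

9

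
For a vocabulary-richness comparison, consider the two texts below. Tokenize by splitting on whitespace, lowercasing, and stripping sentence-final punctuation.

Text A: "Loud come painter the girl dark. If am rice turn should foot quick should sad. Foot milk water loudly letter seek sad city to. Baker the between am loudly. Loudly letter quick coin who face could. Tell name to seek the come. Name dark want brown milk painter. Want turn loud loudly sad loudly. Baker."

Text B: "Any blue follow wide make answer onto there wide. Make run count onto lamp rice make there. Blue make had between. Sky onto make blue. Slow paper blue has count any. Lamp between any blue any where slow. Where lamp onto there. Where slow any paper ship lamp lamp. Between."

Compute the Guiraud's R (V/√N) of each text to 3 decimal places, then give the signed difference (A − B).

A: V=31, N=55, R=4.180
B: V=20, N=50, R=2.828
Difference = 4.180 − 2.828 = 1.352

1.352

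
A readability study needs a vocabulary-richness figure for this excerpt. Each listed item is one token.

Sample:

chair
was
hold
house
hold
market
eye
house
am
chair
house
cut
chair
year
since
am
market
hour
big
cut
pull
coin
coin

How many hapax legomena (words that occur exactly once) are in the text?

7

Frequencies: chair:3, house:3, hold:2, market:2, am:2, cut:2, coin:2, was:1, eye:1, year:1, since:1, hour:1, big:1, pull:1
Hapax (freq=1): big, eye, hour, pull, since, was, year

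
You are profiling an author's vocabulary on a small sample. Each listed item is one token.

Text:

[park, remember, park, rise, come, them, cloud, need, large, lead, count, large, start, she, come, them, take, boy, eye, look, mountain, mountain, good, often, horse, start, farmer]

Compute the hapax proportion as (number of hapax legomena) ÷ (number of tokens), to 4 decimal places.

Frequencies: park:2, come:2, them:2, large:2, start:2, mountain:2, remember:1, rise:1, cloud:1, need:1, lead:1, count:1, she:1, take:1, boy:1, eye:1, look:1, good:1, often:1, horse:1, … (1 more, each freq 1)
Hapax count = 15; token count = 27.
Ratio = 15 / 27 = 0.5556

0.5556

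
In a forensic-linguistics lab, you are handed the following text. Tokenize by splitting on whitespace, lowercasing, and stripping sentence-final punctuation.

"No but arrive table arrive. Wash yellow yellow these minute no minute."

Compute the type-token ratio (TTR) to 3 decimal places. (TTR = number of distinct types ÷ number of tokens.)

N = 12 tokens, V = 8 types.
TTR = V / N = 8 / 12 = 0.667

0.667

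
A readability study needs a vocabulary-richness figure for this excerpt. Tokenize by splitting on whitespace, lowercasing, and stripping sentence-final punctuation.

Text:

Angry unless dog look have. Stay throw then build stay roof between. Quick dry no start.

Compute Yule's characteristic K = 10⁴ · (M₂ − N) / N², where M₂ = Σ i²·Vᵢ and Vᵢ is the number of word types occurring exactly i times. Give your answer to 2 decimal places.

Frequencies: stay:2, angry:1, unless:1, dog:1, look:1, have:1, throw:1, then:1, build:1, roof:1, between:1, quick:1, dry:1, no:1, start:1
N = 16. Frequency spectrum: V_1=14, V_2=1
M₂ = 1²·14 + 2²·1 = 18
K = 10000 × (18 − 16) / 16² = 78.13

78.13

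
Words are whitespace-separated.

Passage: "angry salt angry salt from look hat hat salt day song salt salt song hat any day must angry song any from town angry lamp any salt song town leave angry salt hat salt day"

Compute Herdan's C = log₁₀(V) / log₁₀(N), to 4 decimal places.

0.6989

N = 35, V = 12.
log₁₀(V) = 1.079181, log₁₀(N) = 1.544068
C = 1.079181 / 1.544068 = 0.6989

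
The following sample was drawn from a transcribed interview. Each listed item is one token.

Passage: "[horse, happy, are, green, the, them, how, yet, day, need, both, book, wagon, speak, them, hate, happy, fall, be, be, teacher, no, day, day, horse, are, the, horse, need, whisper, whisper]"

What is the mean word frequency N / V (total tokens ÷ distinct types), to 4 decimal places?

1.5500

N = 31 tokens, V = 20 types.
Mean frequency = N / V = 31 / 20 = 1.5500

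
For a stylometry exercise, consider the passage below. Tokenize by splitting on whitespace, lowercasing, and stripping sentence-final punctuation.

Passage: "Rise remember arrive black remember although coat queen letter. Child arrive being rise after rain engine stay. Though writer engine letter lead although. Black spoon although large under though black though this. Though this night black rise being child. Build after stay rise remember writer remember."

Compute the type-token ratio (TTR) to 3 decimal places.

N = 46 tokens, V = 23 types.
TTR = V / N = 23 / 46 = 0.500

0.500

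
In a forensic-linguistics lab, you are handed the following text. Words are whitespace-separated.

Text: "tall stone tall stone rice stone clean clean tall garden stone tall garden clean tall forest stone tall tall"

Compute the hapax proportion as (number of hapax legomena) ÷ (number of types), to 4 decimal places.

Frequencies: tall:7, stone:5, clean:3, garden:2, rice:1, forest:1
Hapax count = 2; type count = 6.
Ratio = 2 / 6 = 0.3333

0.3333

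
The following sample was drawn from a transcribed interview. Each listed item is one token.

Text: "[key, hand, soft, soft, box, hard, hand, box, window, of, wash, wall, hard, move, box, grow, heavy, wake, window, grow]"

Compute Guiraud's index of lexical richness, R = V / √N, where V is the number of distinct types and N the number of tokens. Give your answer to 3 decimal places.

2.907

N = 20, V = 13.
√N = 4.472136
R = 13 / 4.472136 = 2.907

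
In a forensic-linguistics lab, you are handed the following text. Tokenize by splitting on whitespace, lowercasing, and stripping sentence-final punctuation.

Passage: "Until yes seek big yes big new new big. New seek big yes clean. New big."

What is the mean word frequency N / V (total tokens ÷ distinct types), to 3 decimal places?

N = 16 tokens, V = 6 types.
Mean frequency = N / V = 16 / 6 = 2.667

2.667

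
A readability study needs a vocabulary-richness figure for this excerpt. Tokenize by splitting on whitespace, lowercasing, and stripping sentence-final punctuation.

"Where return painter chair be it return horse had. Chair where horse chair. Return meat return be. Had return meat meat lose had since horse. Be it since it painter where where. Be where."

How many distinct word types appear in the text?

Distinct types: {be, chair, had, horse, it, lose, meat, painter, return, since, where}
V = 11

11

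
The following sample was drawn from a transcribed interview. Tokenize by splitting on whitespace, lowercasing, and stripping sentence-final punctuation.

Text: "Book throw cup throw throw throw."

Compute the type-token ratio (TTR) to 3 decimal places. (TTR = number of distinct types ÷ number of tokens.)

0.500

N = 6 tokens, V = 3 types.
TTR = V / N = 3 / 6 = 0.500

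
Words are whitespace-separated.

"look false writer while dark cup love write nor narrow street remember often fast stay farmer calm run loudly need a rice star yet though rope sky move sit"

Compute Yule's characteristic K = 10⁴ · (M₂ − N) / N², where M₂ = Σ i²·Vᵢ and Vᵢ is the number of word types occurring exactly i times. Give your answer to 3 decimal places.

0.000

Frequencies: look:1, false:1, writer:1, while:1, dark:1, cup:1, love:1, write:1, nor:1, narrow:1, street:1, remember:1, often:1, fast:1, stay:1, farmer:1, calm:1, run:1, loudly:1, need:1, … (9 more, each freq 1)
N = 29. Frequency spectrum: V_1=29
M₂ = 1²·29 = 29
K = 10000 × (29 − 29) / 29² = 0.000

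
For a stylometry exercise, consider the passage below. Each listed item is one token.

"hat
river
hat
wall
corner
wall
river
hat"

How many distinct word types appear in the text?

Distinct types: {corner, hat, river, wall}
V = 4

4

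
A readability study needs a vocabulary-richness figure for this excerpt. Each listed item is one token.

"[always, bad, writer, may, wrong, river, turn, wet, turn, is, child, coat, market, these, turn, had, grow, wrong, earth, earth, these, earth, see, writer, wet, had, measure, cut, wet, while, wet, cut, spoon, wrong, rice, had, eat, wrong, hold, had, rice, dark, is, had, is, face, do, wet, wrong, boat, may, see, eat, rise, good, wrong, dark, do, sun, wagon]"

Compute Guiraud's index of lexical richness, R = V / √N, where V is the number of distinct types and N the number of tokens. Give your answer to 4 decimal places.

4.1312

N = 60, V = 32.
√N = 7.745967
R = 32 / 7.745967 = 4.1312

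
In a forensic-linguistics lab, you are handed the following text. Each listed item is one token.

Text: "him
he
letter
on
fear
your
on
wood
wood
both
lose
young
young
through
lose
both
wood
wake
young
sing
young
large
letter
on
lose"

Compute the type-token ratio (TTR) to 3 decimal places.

N = 25 tokens, V = 14 types.
TTR = V / N = 14 / 25 = 0.560

0.560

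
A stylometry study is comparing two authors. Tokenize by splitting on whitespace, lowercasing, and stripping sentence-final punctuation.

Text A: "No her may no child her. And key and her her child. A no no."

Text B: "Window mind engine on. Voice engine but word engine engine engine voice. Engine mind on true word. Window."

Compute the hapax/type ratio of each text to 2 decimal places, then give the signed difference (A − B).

A: hapax=3, V=7, ratio=0.43
B: hapax=2, V=8, ratio=0.25
Difference = 0.43 − 0.25 = 0.18

0.18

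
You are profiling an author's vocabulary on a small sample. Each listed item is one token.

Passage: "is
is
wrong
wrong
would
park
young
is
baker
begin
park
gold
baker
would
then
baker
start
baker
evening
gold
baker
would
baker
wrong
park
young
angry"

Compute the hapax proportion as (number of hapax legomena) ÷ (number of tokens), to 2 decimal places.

Frequencies: baker:6, is:3, wrong:3, would:3, park:3, young:2, gold:2, begin:1, then:1, start:1, evening:1, angry:1
Hapax count = 5; token count = 27.
Ratio = 5 / 27 = 0.19

0.19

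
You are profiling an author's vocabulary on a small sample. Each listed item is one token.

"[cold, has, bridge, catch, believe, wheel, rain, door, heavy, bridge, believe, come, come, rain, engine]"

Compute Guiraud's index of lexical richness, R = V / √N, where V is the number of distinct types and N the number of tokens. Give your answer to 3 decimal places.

2.840

N = 15, V = 11.
√N = 3.872983
R = 11 / 3.872983 = 2.840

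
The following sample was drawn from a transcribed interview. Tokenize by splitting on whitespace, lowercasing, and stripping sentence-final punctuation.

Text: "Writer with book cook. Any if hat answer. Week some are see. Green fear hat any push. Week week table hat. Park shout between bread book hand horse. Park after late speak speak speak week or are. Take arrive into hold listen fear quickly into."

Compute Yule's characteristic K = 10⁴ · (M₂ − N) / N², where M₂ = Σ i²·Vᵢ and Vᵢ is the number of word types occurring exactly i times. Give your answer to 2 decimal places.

Frequencies: week:4, hat:3, speak:3, book:2, any:2, are:2, fear:2, park:2, into:2, writer:1, with:1, cook:1, if:1, answer:1, some:1, see:1, green:1, push:1, table:1, shout:1, … (12 more, each freq 1)
N = 45. Frequency spectrum: V_1=23, V_2=6, V_3=2, V_4=1
M₂ = 1²·23 + 2²·6 + 3²·2 + 4²·1 = 81
K = 10000 × (81 − 45) / 45² = 177.78

177.78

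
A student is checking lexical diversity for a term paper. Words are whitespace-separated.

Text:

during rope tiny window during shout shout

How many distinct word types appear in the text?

5

Distinct types: {during, rope, shout, tiny, window}
V = 5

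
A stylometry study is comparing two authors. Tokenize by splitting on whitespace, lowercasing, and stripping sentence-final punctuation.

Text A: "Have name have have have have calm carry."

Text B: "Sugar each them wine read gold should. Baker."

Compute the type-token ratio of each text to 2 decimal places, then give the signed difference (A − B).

-0.50

TTR(A) = 4/8 = 0.50
TTR(B) = 8/8 = 1.00
Difference = 0.50 − 1.00 = -0.50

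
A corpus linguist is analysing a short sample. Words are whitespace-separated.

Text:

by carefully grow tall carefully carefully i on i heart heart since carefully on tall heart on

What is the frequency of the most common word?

Frequencies: carefully:4, on:3, heart:3, tall:2, i:2, by:1, grow:1, since:1
Most common: 'carefully' with frequency 4.

4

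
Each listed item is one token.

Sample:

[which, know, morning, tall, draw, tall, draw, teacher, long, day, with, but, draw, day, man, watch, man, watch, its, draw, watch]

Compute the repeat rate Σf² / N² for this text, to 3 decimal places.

Frequencies: draw:4, watch:3, tall:2, day:2, man:2, which:1, know:1, morning:1, teacher:1, long:1, with:1, but:1, its:1
Σf² = 45; N² = 441
Repeat rate = 45 / 441 = 0.102

0.102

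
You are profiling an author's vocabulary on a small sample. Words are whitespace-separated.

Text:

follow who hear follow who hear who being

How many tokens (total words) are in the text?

8

Tokens: follow, who, hear, follow, who, hear, who, being
N = 8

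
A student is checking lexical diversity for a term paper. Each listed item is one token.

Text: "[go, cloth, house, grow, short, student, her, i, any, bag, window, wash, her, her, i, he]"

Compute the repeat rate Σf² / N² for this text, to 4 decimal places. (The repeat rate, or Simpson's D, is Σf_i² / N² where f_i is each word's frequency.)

0.0938

Frequencies: her:3, i:2, go:1, cloth:1, house:1, grow:1, short:1, student:1, any:1, bag:1, window:1, wash:1, he:1
Σf² = 24; N² = 256
Repeat rate = 24 / 256 = 0.0938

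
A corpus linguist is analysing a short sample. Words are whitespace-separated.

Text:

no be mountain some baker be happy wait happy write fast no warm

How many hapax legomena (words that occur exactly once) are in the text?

Frequencies: no:2, be:2, happy:2, mountain:1, some:1, baker:1, wait:1, write:1, fast:1, warm:1
Hapax (freq=1): baker, fast, mountain, some, wait, warm, write

7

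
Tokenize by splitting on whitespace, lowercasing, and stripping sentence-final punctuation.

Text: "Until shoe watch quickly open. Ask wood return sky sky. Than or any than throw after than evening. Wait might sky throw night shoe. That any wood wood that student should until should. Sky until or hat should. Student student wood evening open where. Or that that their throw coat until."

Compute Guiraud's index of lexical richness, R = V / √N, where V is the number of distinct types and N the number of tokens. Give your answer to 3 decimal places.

N = 51, V = 25.
√N = 7.141428
R = 25 / 7.141428 = 3.501

3.501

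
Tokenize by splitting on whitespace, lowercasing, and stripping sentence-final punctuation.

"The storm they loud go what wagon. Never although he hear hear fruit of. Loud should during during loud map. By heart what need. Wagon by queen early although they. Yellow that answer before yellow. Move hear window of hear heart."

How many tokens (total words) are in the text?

41

Tokens: the, storm, they, loud, go, what, wagon, never, although, he, hear, hear, fruit, of, loud, should, during, during, loud, map, by, heart, what, need, wagon, by, queen, early, although, they, yellow, that, answer, before, yellow, move, hear, window, of, hear, heart
N = 41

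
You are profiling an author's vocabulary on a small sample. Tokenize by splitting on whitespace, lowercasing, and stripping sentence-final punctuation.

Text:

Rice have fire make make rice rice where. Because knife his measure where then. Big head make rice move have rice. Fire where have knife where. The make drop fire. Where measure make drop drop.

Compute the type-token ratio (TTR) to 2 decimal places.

N = 35 tokens, V = 15 types.
TTR = V / N = 15 / 35 = 0.43

0.43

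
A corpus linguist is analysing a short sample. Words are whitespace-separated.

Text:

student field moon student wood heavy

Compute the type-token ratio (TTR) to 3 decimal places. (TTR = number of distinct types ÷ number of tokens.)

N = 6 tokens, V = 5 types.
TTR = V / N = 5 / 6 = 0.833

0.833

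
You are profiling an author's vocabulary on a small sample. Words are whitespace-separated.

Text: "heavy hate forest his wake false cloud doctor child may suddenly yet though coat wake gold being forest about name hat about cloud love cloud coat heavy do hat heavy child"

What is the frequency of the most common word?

Frequencies: heavy:3, cloud:3, forest:2, wake:2, child:2, coat:2, about:2, hat:2, hate:1, his:1, false:1, doctor:1, may:1, suddenly:1, yet:1, though:1, gold:1, being:1, name:1, love:1, … (1 more, each freq 1)
Most common: 'heavy' with frequency 3.

3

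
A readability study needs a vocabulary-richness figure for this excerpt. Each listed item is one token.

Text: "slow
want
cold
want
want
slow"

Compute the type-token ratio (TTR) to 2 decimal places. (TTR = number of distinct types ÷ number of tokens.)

0.50

N = 6 tokens, V = 3 types.
TTR = V / N = 3 / 6 = 0.50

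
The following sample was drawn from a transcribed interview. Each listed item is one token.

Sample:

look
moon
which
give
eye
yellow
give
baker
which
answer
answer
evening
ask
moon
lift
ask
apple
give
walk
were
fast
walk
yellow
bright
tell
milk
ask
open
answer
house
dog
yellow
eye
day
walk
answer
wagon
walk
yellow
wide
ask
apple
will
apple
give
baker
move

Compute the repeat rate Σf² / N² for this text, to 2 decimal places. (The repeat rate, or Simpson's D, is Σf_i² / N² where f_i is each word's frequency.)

Frequencies: give:4, yellow:4, answer:4, ask:4, walk:4, apple:3, moon:2, which:2, eye:2, baker:2, look:1, evening:1, lift:1, were:1, fast:1, bright:1, tell:1, milk:1, open:1, house:1, … (6 more, each freq 1)
Σf² = 121; N² = 2209
Repeat rate = 121 / 2209 = 0.05

0.05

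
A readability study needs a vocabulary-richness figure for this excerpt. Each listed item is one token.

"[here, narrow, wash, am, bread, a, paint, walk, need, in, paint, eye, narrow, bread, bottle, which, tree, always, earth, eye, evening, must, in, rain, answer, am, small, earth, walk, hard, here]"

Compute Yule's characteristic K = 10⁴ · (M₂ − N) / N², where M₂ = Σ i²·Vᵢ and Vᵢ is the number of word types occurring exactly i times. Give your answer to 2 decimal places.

187.30

Frequencies: here:2, narrow:2, am:2, bread:2, paint:2, walk:2, in:2, eye:2, earth:2, wash:1, a:1, need:1, bottle:1, which:1, tree:1, always:1, evening:1, must:1, rain:1, answer:1, … (2 more, each freq 1)
N = 31. Frequency spectrum: V_1=13, V_2=9
M₂ = 1²·13 + 2²·9 = 49
K = 10000 × (49 − 31) / 31² = 187.30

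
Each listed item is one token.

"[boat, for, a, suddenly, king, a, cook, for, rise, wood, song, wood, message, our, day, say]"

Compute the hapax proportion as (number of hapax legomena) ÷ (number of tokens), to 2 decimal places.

0.63

Frequencies: for:2, a:2, wood:2, boat:1, suddenly:1, king:1, cook:1, rise:1, song:1, message:1, our:1, day:1, say:1
Hapax count = 10; token count = 16.
Ratio = 10 / 16 = 0.63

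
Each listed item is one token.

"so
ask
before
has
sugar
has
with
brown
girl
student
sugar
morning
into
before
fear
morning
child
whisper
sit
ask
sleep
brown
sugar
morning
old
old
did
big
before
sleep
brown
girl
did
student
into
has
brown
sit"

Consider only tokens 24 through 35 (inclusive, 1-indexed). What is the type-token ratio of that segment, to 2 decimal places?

Segment tokens 24–35: morning, old, old, did, big, before, sleep, brown, girl, did, student, into
Segment N = 12, segment V = 10.
TTR = 10 / 12 = 0.83

0.83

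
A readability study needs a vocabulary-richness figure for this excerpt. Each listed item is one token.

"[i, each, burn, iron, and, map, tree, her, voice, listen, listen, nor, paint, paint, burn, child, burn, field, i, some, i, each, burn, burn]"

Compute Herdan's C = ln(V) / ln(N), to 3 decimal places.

0.852

N = 24, V = 15.
ln(V) = 2.708050, ln(N) = 3.178054
C = 2.708050 / 3.178054 = 0.852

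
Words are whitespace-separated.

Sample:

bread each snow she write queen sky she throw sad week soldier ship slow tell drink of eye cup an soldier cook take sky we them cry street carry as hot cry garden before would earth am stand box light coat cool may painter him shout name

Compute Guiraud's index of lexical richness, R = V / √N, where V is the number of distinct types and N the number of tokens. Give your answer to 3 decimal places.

6.272

N = 47, V = 43.
√N = 6.855655
R = 43 / 6.855655 = 6.272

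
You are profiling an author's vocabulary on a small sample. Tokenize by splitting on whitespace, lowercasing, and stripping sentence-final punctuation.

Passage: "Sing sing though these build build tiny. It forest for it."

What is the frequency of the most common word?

2

Frequencies: sing:2, build:2, it:2, though:1, these:1, tiny:1, forest:1, for:1
Most common: 'sing' with frequency 2.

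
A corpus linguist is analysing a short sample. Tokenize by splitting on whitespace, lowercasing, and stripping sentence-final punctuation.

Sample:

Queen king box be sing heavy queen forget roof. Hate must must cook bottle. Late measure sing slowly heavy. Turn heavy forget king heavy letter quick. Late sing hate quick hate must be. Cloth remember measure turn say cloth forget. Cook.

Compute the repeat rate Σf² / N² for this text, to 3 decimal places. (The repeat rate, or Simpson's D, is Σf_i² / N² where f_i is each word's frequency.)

0.057

Frequencies: heavy:4, sing:3, forget:3, hate:3, must:3, queen:2, king:2, be:2, cook:2, late:2, measure:2, turn:2, quick:2, cloth:2, box:1, roof:1, bottle:1, slowly:1, letter:1, remember:1, … (1 more, each freq 1)
Σf² = 95; N² = 1681
Repeat rate = 95 / 1681 = 0.057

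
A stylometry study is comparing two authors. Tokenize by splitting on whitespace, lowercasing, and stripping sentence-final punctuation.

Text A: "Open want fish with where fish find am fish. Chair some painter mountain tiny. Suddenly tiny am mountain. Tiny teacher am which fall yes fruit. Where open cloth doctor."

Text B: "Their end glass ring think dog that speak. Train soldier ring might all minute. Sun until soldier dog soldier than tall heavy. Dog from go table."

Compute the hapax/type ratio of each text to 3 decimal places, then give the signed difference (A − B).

-0.157

A: hapax=14, V=20, ratio=0.700
B: hapax=18, V=21, ratio=0.857
Difference = 0.700 − 0.857 = -0.157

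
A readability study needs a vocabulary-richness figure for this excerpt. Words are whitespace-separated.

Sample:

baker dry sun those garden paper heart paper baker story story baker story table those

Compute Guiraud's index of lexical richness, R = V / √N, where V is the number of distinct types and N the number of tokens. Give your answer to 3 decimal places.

2.324

N = 15, V = 9.
√N = 3.872983
R = 9 / 3.872983 = 2.324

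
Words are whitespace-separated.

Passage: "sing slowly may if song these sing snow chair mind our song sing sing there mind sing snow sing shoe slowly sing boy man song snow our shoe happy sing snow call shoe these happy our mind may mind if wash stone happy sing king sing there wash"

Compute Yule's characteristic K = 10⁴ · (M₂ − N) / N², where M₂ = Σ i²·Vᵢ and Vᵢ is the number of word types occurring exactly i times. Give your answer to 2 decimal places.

651.04

Frequencies: sing:10, snow:4, mind:4, song:3, our:3, shoe:3, happy:3, slowly:2, may:2, if:2, these:2, there:2, wash:2, chair:1, boy:1, man:1, call:1, stone:1, king:1
N = 48. Frequency spectrum: V_1=6, V_2=6, V_3=4, V_4=2, V_10=1
M₂ = 1²·6 + 2²·6 + 3²·4 + 4²·2 + 10²·1 = 198
K = 10000 × (198 − 48) / 48² = 651.04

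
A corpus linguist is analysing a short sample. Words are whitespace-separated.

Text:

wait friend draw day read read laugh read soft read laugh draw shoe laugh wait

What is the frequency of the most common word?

Frequencies: read:4, laugh:3, wait:2, draw:2, friend:1, day:1, soft:1, shoe:1
Most common: 'read' with frequency 4.

4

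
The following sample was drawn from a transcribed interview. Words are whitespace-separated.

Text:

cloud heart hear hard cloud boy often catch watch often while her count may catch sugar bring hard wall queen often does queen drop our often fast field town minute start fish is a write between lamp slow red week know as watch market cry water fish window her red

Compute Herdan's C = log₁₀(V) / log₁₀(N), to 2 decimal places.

N = 50, V = 39.
log₁₀(V) = 1.591065, log₁₀(N) = 1.698970
C = 1.591065 / 1.698970 = 0.94

0.94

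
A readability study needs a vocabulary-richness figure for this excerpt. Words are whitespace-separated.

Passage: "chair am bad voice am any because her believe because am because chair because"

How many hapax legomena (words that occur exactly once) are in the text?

5

Frequencies: because:4, am:3, chair:2, bad:1, voice:1, any:1, her:1, believe:1
Hapax (freq=1): any, bad, believe, her, voice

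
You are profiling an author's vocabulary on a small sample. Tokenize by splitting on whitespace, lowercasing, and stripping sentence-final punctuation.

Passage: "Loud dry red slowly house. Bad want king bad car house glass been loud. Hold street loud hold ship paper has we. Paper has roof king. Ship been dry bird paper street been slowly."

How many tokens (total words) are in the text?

Tokens: loud, dry, red, slowly, house, bad, want, king, bad, car, house, glass, been, loud, hold, street, loud, hold, ship, paper, has, we, paper, has, roof, king, ship, been, dry, bird, paper, street, been, slowly
N = 34

34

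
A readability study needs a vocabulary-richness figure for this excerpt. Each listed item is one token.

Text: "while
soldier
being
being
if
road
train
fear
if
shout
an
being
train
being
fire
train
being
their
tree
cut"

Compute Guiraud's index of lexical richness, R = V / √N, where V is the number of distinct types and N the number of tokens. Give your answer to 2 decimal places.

N = 20, V = 13.
√N = 4.472136
R = 13 / 4.472136 = 2.91

2.91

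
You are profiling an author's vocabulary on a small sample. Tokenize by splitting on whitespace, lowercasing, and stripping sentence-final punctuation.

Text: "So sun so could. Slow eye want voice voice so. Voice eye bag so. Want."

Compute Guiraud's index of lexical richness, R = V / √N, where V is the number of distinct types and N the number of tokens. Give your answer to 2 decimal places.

2.07

N = 15, V = 8.
√N = 3.872983
R = 8 / 3.872983 = 2.07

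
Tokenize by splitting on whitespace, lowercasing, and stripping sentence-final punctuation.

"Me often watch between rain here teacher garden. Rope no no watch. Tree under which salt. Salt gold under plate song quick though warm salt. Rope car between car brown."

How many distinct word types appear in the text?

Distinct types: {between, brown, car, garden, gold, here, me, no, often, plate, quick, rain, rope, salt, song, teacher, though, tree, under, warm, watch, which}
V = 22

22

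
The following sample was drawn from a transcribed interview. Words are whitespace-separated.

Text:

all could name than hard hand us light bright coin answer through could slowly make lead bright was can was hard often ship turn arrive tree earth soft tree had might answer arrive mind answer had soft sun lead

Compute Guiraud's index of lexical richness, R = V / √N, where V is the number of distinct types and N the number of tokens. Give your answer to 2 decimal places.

4.48

N = 39, V = 28.
√N = 6.244998
R = 28 / 6.244998 = 4.48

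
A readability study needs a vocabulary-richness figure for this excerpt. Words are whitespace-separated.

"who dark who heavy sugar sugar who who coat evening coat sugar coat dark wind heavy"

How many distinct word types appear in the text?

7

Distinct types: {coat, dark, evening, heavy, sugar, who, wind}
V = 7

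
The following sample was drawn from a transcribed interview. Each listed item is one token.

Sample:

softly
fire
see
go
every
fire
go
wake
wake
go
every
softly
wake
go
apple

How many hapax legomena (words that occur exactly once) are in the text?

2

Frequencies: go:4, wake:3, softly:2, fire:2, every:2, see:1, apple:1
Hapax (freq=1): apple, see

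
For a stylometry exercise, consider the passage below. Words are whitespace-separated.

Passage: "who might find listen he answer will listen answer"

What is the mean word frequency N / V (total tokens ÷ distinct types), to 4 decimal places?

1.2857

N = 9 tokens, V = 7 types.
Mean frequency = N / V = 9 / 7 = 1.2857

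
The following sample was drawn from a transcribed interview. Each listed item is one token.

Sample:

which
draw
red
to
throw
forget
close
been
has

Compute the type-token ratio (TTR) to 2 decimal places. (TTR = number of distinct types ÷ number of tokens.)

N = 9 tokens, V = 9 types.
TTR = V / N = 9 / 9 = 1.00

1.00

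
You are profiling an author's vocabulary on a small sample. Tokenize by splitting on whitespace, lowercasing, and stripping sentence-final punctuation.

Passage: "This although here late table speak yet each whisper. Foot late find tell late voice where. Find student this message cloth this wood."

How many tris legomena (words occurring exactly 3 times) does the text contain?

2

Frequencies: this:3, late:3, find:2, although:1, here:1, table:1, speak:1, yet:1, each:1, whisper:1, foot:1, tell:1, voice:1, where:1, student:1, message:1, cloth:1, wood:1
Words with frequency 3: late, this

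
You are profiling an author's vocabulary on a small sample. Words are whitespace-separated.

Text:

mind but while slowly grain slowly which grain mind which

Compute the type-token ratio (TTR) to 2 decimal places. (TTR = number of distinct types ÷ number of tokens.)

N = 10 tokens, V = 6 types.
TTR = V / N = 6 / 10 = 0.60

0.60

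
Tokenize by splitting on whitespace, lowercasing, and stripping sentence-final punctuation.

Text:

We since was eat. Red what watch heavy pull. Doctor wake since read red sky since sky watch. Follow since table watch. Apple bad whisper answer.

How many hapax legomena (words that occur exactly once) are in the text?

15

Frequencies: since:4, watch:3, red:2, sky:2, we:1, was:1, eat:1, what:1, heavy:1, pull:1, doctor:1, wake:1, read:1, follow:1, table:1, apple:1, bad:1, whisper:1, answer:1
Hapax (freq=1): answer, apple, bad, doctor, eat, follow, heavy, pull, read, table, wake, was, we, what, whisper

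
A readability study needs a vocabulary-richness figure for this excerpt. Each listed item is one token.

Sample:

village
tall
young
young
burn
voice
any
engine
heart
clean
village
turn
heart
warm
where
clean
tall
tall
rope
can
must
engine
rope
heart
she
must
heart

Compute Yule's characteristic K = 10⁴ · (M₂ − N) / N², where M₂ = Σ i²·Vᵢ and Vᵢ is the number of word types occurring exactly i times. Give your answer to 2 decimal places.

Frequencies: heart:4, tall:3, village:2, young:2, engine:2, clean:2, rope:2, must:2, burn:1, voice:1, any:1, turn:1, warm:1, where:1, can:1, she:1
N = 27. Frequency spectrum: V_1=8, V_2=6, V_3=1, V_4=1
M₂ = 1²·8 + 2²·6 + 3²·1 + 4²·1 = 57
K = 10000 × (57 − 27) / 27² = 411.52

411.52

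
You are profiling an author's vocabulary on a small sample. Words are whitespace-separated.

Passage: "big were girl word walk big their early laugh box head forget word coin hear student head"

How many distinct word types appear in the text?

14

Distinct types: {big, box, coin, early, forget, girl, head, hear, laugh, student, their, walk, were, word}
V = 14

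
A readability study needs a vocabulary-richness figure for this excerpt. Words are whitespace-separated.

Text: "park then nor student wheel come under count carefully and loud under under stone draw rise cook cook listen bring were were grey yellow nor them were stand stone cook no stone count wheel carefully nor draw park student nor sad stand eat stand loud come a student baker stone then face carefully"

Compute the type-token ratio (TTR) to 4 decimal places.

0.5283

N = 53 tokens, V = 28 types.
TTR = V / N = 28 / 53 = 0.5283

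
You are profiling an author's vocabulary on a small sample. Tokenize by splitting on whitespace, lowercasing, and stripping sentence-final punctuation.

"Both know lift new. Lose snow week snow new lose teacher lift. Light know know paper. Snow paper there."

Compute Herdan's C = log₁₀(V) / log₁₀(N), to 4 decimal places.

N = 19, V = 11.
log₁₀(V) = 1.041393, log₁₀(N) = 1.278754
C = 1.041393 / 1.278754 = 0.8144

0.8144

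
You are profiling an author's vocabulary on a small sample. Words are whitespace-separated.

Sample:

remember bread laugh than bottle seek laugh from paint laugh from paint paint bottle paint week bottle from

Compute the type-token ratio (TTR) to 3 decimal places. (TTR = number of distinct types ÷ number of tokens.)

0.500

N = 18 tokens, V = 9 types.
TTR = V / N = 9 / 18 = 0.500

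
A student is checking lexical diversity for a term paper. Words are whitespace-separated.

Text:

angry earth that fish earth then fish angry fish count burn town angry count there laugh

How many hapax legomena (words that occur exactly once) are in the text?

Frequencies: angry:3, fish:3, earth:2, count:2, that:1, then:1, burn:1, town:1, there:1, laugh:1
Hapax (freq=1): burn, laugh, that, then, there, town

6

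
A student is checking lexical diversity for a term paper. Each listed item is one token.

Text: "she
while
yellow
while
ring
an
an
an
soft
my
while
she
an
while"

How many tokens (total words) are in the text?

Tokens: she, while, yellow, while, ring, an, an, an, soft, my, while, she, an, while
N = 14

14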